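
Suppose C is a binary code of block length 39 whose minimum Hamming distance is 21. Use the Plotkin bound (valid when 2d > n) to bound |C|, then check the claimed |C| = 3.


Plotkin bound M ≤ 14; given |C| = 3 ≤ bound (satisfied).

Check applicability: 2d = 42, n = 39.
2d − n = 3 > 0, so Plotkin applies.
Compute d/(2d−n) = 21/3 ≈ 7.0000.
⌊d/(2d−n)⌋ = 7.
Plotkin bound: M ≤ 2·7 = 14.
Given |C| = 3, check: satisfied.
This |C| is below the Plotkin bound.


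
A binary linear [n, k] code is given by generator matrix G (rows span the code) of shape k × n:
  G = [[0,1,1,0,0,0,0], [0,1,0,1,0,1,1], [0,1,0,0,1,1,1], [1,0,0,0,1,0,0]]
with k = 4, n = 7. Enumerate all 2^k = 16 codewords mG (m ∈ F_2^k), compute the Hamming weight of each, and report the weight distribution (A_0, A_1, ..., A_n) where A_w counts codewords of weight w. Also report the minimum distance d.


Weight distribution: A_0 = 1, A_2 = 4, A_4 = 9, A_6 = 2. Minimum distance d = 2.

Enumerate all 2^4 = 16 messages m ∈ F_2^4.
For each, compute codeword c = mG in F_2^7, then tally its weight.
  m = 0000 → c = 0000000, weight = 0.
  m = 1000 → c = 0110000, weight = 2.
  m = 0100 → c = 0101011, weight = 4.
  m = 1100 → c = 0011011, weight = 4.
  m = 0010 → c = 0100111, weight = 4.
  m = 1010 → c = 0010111, weight = 4.
  m = 0110 → c = 0001100, weight = 2.
  m = 1110 → c = 0111100, weight = 4.
  m = 0001 → c = 1000100, weight = 2.
  m = 1001 → c = 1110100, weight = 4.
  m = 0101 → c = 1101111, weight = 6.
  m = 1101 → c = 1011111, weight = 6.
  m = 0011 → c = 1100011, weight = 4.
  m = 1011 → c = 1010011, weight = 4.
  m = 0111 → c = 1001000, weight = 2.
  m = 1111 → c = 1111000, weight = 4.
Tally weights:
  weight 0: 1 codewords.
  weight 2: 4 codewords.
  weight 4: 9 codewords.
  weight 6: 2 codewords.
Minimum distance d = smallest w > 0 with A_w > 0 = 2.
Sanity: Σ A_w = 16 = 2^4 = 16 ✓.


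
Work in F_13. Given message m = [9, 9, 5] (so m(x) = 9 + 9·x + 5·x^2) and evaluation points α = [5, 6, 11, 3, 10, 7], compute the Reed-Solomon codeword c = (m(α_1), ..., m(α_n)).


c = [10, 9, 11, 3, 1, 5]

Message polynomial: m(x) = 9 + 9·x + 5·x^2 (mod 13).
For each evaluation point α_i, compute m(α_i) mod 13:
  α_1 = 5: Horner steps 5 → 8 → 10, so m(5) = 10.
  α_2 = 6: Horner steps 5 → 0 → 9, so m(6) = 9.
  α_3 = 11: Horner steps 5 → 12 → 11, so m(11) = 11.
  α_4 = 3: Horner steps 5 → 11 → 3, so m(3) = 3.
  α_5 = 10: Horner steps 5 → 7 → 1, so m(10) = 1.
  α_6 = 7: Horner steps 5 → 5 → 5, so m(7) = 5.
Codeword c = [10, 9, 11, 3, 1, 5] ∈ F_13^6.


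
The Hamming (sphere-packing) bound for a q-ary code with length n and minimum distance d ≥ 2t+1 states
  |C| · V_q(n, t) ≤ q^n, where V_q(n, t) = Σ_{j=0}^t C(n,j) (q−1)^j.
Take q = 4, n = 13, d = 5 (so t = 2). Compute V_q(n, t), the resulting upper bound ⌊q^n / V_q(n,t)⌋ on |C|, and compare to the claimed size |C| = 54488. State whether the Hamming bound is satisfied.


V_q(n, t) = 742, q^n = 67108864, Hamming bound = 90443, |C| = 54488 ≤ bound (satisfied).

Step 1: Compute V_q(n, t) = Σ_{j=0}^2 C(n, j) (q−1)^j.
  j = 0: C(13,0)·(3)^0 = 1·1 = 1.
  j = 1: C(13,1)·(3)^1 = 13·3 = 39.
  j = 2: C(13,2)·(3)^2 = 78·9 = 702.
  V_q(n, t) = 1 + 39 + 702 = 742.
Step 2: q^n = 4^13 = 67108864.
Step 3: Hamming bound ⌊q^n / V_q(n,t)⌋ = ⌊67108864/742⌋ = 90443.
Step 4: Compare |C| = 54488 to 90443: satisfied.
The claimed |C| lies below the Hamming bound.


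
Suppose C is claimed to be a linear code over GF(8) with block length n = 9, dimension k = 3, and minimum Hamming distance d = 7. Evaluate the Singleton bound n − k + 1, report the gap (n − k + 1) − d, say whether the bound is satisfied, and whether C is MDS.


Singleton RHS = n − k + 1 = 7, slack = 0, bound satisfied, MDS.

Singleton bound: d ≤ n − k + 1.
Here n = 9, k = 3, so n − k + 1 = 7.
Given d = 7, check d ≤ 7: YES.
Slack = (n − k + 1) − d = 0.
The code is MDS (slack = 0).
Description: the claimed parameters are [9, 3, 7]_8; such a code would be MDS (meets Singleton bound).


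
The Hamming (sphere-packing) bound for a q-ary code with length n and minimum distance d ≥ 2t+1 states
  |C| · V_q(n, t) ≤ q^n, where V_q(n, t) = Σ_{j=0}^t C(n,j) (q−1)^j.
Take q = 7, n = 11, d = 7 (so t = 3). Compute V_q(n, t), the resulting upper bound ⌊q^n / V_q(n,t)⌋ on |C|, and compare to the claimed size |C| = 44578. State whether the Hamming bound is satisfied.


V_q(n, t) = 37687, q^n = 1977326743, Hamming bound = 52467, |C| = 44578 ≤ bound (satisfied).

Step 1: Compute V_q(n, t) = Σ_{j=0}^3 C(n, j) (q−1)^j.
  j = 0: C(11,0)·(6)^0 = 1·1 = 1.
  j = 1: C(11,1)·(6)^1 = 11·6 = 66.
  j = 2: C(11,2)·(6)^2 = 55·36 = 1980.
  j = 3: C(11,3)·(6)^3 = 165·216 = 35640.
  V_q(n, t) = 1 + 66 + 1980 + 35640 = 37687.
Step 2: q^n = 7^11 = 1977326743.
Step 3: Hamming bound ⌊q^n / V_q(n,t)⌋ = ⌊1977326743/37687⌋ = 52467.
Step 4: Compare |C| = 44578 to 52467: satisfied.
The claimed |C| lies below the Hamming bound.


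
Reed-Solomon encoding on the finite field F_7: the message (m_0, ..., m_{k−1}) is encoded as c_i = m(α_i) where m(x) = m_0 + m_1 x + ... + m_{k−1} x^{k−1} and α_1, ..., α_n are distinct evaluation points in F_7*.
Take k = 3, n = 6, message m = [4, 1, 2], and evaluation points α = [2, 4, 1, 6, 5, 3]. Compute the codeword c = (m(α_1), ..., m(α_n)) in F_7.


c = [0, 5, 0, 5, 3, 4]

Message polynomial: m(x) = 4 + 1·x + 2·x^2 (mod 7).
For each evaluation point α_i, compute m(α_i) mod 7:
  α_1 = 2: Horner steps 2 → 5 → 0, so m(2) = 0.
  α_2 = 4: Horner steps 2 → 2 → 5, so m(4) = 5.
  α_3 = 1: Horner steps 2 → 3 → 0, so m(1) = 0.
  α_4 = 6: Horner steps 2 → 6 → 5, so m(6) = 5.
  α_5 = 5: Horner steps 2 → 4 → 3, so m(5) = 3.
  α_6 = 3: Horner steps 2 → 0 → 4, so m(3) = 4.
Codeword c = [0, 5, 0, 5, 3, 4] ∈ F_7^6.


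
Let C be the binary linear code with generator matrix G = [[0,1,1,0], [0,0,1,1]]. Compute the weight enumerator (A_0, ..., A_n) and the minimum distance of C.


Weight distribution: A_0 = 1, A_2 = 3. Minimum distance d = 2.

Enumerate all 2^2 = 4 messages m ∈ F_2^2.
For each, compute codeword c = mG in F_2^4, then tally its weight.
  m = 00 → c = 0000, weight = 0.
  m = 10 → c = 0110, weight = 2.
  m = 01 → c = 0011, weight = 2.
  m = 11 → c = 0101, weight = 2.
Tally weights:
  weight 0: 1 codewords.
  weight 2: 3 codewords.
Minimum distance d = smallest w > 0 with A_w > 0 = 2.
Sanity: Σ A_w = 4 = 2^2 = 4 ✓.


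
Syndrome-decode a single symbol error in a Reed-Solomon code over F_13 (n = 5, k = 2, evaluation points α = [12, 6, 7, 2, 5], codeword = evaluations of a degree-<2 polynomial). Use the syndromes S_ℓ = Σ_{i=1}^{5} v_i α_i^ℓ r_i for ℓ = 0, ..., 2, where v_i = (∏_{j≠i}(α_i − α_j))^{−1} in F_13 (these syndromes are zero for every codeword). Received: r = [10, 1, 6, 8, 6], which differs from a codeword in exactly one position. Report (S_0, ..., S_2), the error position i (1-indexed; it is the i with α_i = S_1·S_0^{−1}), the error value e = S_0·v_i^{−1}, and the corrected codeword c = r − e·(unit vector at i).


S = (5, 9, 11), error at position 3, error magnitude e = 10, c = [10, 1, 9, 8, 6].

Step 1: column multipliers v_i = (∏_{j≠i}(α_i − α_j))^{−1} mod 13.
  i = 1 (α = 12): (12−6)(12−7)(12−2)(12−5) = 6·5·10·7 = 2100 ≡ 7, so v_1 = 7^{−1} = 2 (mod 13).
  i = 2 (α = 6): (6−12)(6−7)(6−2)(6−5) = (−6)·(−1)·4·1 = 24 ≡ 11, so v_2 = 11^{−1} = 6 (mod 13).
  i = 3 (α = 7): (7−12)(7−6)(7−2)(7−5) = (−5)·1·5·2 = −50 ≡ 2, so v_3 = 2^{−1} = 7 (mod 13).
  i = 4 (α = 2): (2−12)(2−6)(2−7)(2−5) = (−10)·(−4)·(−5)·(−3) = 600 ≡ 2, so v_4 = 2^{−1} = 7 (mod 13).
  i = 5 (α = 5): (5−12)(5−6)(5−7)(5−2) = (−7)·(−1)·(−2)·3 = −42 ≡ 10, so v_5 = 10^{−1} = 4 (mod 13).
  v = [2, 6, 7, 7, 4].
Step 2: syndromes of r = [10, 1, 6, 8, 6] (all sums mod 13).
  S_0 = Σ v_i r_i = 2·10 + 6·1 + 7·6 + 7·8 + 4·6 = 148 ≡ 5.
  S_1 = Σ v_i α_i r_i = 2·12·10 + 6·6·1 + 7·7·6 + 7·2·8 + 4·5·6 = 802 ≡ 9.
  α_i^2 mod 13 = [1, 10, 10, 4, 12].
  S_2 = Σ v_i α_i^2 r_i = 2·1·10 + 6·10·1 + 7·10·6 + 7·4·8 + 4·12·6 = 1012 ≡ 11.
  S = (5, 9, 11) ≠ 0, so r is not a codeword (an error is present).
Step 3: locate the error. For a single error e at position i, S_ℓ = v_i·e·α_i^ℓ, so α_err = S_1/S_0.
  S_0^{−1} = 5^{−1} = 8 (mod 13), so α_err = 9·8 = 72 ≡ 7 = α_3. Error position i = 3.
  Consistency check: S_2/S_1 = 11·3 = 33 ≡ 7 = α_err ✓ (single-error assumption holds).
Step 4: error magnitude e = S_0/v_3 = S_0·∏_{j≠3}(α_3 − α_j) = 5·2 = 10 ≡ 10 (mod 13).
Step 5: correct position 3: c_3 = r_3 − e = 6 − 10 ≡ 9 (mod 13). Hence c = [10, 1, 9, 8, 6].
  Check: interpolating c through the α_i gives m(x) = 5 + 8·x (degree < 2) with m(α_i) = c_i for every i, so c is indeed a codeword.


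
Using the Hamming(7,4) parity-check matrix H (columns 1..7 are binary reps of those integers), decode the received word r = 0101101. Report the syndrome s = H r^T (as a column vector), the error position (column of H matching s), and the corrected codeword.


s = (1, 0, 0)^T, error position = 4, corrected codeword c = 0100101

Compute s = H r^T mod 2 one row at a time:
  s_1 = 1 + 1 + 0 + 1 = 3 ≡ 1 (mod 2).
  s_2 = 1 + 0 + 0 + 1 = 2 ≡ 0 (mod 2).
  s_3 = 0 + 0 + 1 + 1 = 2 ≡ 0 (mod 2).
s = (1, 0, 0)^T — this equals column 4 of H (binary 100), so error is at position 4.
Correct: flip bit 4 of r = 0101101 to get c = 0100101.


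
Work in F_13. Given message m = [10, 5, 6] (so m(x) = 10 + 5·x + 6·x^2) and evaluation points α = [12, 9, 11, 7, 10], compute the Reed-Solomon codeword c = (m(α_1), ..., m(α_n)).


c = [11, 8, 11, 1, 10]

Message polynomial: m(x) = 10 + 5·x + 6·x^2 (mod 13).
For each evaluation point α_i, compute m(α_i) mod 13:
  α_1 = 12: Horner steps 6 → 12 → 11, so m(12) = 11.
  α_2 = 9: Horner steps 6 → 7 → 8, so m(9) = 8.
  α_3 = 11: Horner steps 6 → 6 → 11, so m(11) = 11.
  α_4 = 7: Horner steps 6 → 8 → 1, so m(7) = 1.
  α_5 = 10: Horner steps 6 → 0 → 10, so m(10) = 10.
Codeword c = [11, 8, 11, 1, 10] ∈ F_13^5.


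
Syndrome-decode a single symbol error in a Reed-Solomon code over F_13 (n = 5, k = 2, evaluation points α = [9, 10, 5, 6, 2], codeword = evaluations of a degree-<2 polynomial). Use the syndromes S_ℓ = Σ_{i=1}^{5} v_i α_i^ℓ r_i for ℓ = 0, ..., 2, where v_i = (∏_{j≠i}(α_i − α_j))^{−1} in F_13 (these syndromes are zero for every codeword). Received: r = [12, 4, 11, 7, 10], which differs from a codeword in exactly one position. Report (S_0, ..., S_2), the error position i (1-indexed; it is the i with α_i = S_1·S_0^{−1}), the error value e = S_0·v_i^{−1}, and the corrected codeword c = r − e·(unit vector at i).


S = (8, 7, 11), error at position 1, error magnitude e = 4, c = [8, 4, 11, 7, 10].

Step 1: column multipliers v_i = (∏_{j≠i}(α_i − α_j))^{−1} mod 13.
  i = 1 (α = 9): (9−10)(9−5)(9−6)(9−2) = (−1)·4·3·7 = −84 ≡ 7, so v_1 = 7^{−1} = 2 (mod 13).
  i = 2 (α = 10): (10−9)(10−5)(10−6)(10−2) = 1·5·4·8 = 160 ≡ 4, so v_2 = 4^{−1} = 10 (mod 13).
  i = 3 (α = 5): (5−9)(5−10)(5−6)(5−2) = (−4)·(−5)·(−1)·3 = −60 ≡ 5, so v_3 = 5^{−1} = 8 (mod 13).
  i = 4 (α = 6): (6−9)(6−10)(6−5)(6−2) = (−3)·(−4)·1·4 = 48 ≡ 9, so v_4 = 9^{−1} = 3 (mod 13).
  i = 5 (α = 2): (2−9)(2−10)(2−5)(2−6) = (−7)·(−8)·(−3)·(−4) = 672 ≡ 9, so v_5 = 9^{−1} = 3 (mod 13).
  v = [2, 10, 8, 3, 3].
Step 2: syndromes of r = [12, 4, 11, 7, 10] (all sums mod 13).
  S_0 = Σ v_i r_i = 2·12 + 10·4 + 8·11 + 3·7 + 3·10 = 203 ≡ 8.
  S_1 = Σ v_i α_i r_i = 2·9·12 + 10·10·4 + 8·5·11 + 3·6·7 + 3·2·10 = 1242 ≡ 7.
  α_i^2 mod 13 = [3, 9, 12, 10, 4].
  S_2 = Σ v_i α_i^2 r_i = 2·3·12 + 10·9·4 + 8·12·11 + 3·10·7 + 3·4·10 = 1818 ≡ 11.
  S = (8, 7, 11) ≠ 0, so r is not a codeword (an error is present).
Step 3: locate the error. For a single error e at position i, S_ℓ = v_i·e·α_i^ℓ, so α_err = S_1/S_0.
  S_0^{−1} = 8^{−1} = 5 (mod 13), so α_err = 7·5 = 35 ≡ 9 = α_1. Error position i = 1.
  Consistency check: S_2/S_1 = 11·2 = 22 ≡ 9 = α_err ✓ (single-error assumption holds).
Step 4: error magnitude e = S_0/v_1 = S_0·∏_{j≠1}(α_1 − α_j) = 8·7 = 56 ≡ 4 (mod 13).
Step 5: correct position 1: c_1 = r_1 − e = 12 − 4 ≡ 8 (mod 13). Hence c = [8, 4, 11, 7, 10].
  Check: interpolating c through the α_i gives m(x) = 5 + 9·x (degree < 2) with m(α_i) = c_i for every i, so c is indeed a codeword.


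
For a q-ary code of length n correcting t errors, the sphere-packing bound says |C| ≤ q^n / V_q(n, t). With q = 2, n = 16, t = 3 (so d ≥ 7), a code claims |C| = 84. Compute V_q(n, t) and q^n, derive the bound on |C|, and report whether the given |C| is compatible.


V_q(n, t) = 697, q^n = 65536, Hamming bound = 94, |C| = 84 ≤ bound (satisfied).

Step 1: Compute V_q(n, t) = Σ_{j=0}^3 C(n, j) (q−1)^j.
  j = 0: C(16,0)·(1)^0 = 1·1 = 1.
  j = 1: C(16,1)·(1)^1 = 16·1 = 16.
  j = 2: C(16,2)·(1)^2 = 120·1 = 120.
  j = 3: C(16,3)·(1)^3 = 560·1 = 560.
  V_q(n, t) = 1 + 16 + 120 + 560 = 697.
Step 2: q^n = 2^16 = 65536.
Step 3: Hamming bound ⌊q^n / V_q(n,t)⌋ = ⌊65536/697⌋ = 94.
Step 4: Compare |C| = 84 to 94: satisfied.
The claimed |C| lies below the Hamming bound.


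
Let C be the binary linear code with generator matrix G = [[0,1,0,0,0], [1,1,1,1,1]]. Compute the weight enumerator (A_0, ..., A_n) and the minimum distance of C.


Weight distribution: A_0 = 1, A_1 = 1, A_4 = 1, A_5 = 1. Minimum distance d = 1.

Enumerate all 2^2 = 4 messages m ∈ F_2^2.
For each, compute codeword c = mG in F_2^5, then tally its weight.
  m = 00 → c = 00000, weight = 0.
  m = 10 → c = 01000, weight = 1.
  m = 01 → c = 11111, weight = 5.
  m = 11 → c = 10111, weight = 4.
Tally weights:
  weight 0: 1 codewords.
  weight 1: 1 codewords.
  weight 4: 1 codewords.
  weight 5: 1 codewords.
Minimum distance d = smallest w > 0 with A_w > 0 = 1.
Sanity: Σ A_w = 4 = 2^2 = 4 ✓.


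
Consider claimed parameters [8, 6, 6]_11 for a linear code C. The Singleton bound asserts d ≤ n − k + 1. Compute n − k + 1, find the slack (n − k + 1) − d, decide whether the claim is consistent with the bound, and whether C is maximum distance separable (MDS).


Singleton RHS = n − k + 1 = 3, slack = -3, bound violated (no such code; not MDS).

Singleton bound: d ≤ n − k + 1.
Here n = 8, k = 6, so n − k + 1 = 3.
Given d = 6, check d ≤ 3: NO.
Slack = (n − k + 1) − d = -3.
The slack is negative: d = 6 exceeds n − k + 1 = 3 by 3, so the Singleton bound is violated and no linear [8, 6, 6]_11 code can exist. In particular it is not MDS (MDS requires d = n − k + 1 exactly).
Description: the claimed parameters are [8, 6, 6]_11; such a code would be impossible (violates the Singleton bound).


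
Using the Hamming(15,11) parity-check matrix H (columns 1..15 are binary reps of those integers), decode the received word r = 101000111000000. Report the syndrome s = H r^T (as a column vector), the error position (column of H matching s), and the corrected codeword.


s = (0, 1, 0, 0)^T, error position = 4, corrected codeword c = 101100111000000

Compute s = H r^T mod 2 one row at a time:
  s_1 = 1 + 1 + 0 + 0 + 0 + 0 + 0 + 0 = 2 ≡ 0 (mod 2).
  s_2 = 0 + 0 + 0 + 1 + 0 + 0 + 0 + 0 = 1 ≡ 1 (mod 2).
  s_3 = 0 + 1 + 0 + 1 + 0 + 0 + 0 + 0 = 2 ≡ 0 (mod 2).
  s_4 = 1 + 1 + 0 + 1 + 1 + 0 + 0 + 0 = 4 ≡ 0 (mod 2).
s = (0, 1, 0, 0)^T — this equals column 4 of H (binary 0100), so error is at position 4.
Correct: flip bit 4 of r = 101000111000000 to get c = 101100111000000.


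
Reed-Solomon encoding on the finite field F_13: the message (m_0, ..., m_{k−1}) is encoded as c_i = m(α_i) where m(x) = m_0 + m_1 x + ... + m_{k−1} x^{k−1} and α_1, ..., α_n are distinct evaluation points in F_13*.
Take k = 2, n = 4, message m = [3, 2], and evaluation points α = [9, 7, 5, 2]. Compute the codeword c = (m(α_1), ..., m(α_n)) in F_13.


c = [8, 4, 0, 7]

Message polynomial: m(x) = 3 + 2·x (mod 13).
For each evaluation point α_i, compute m(α_i) mod 13:
  α_1 = 9: Horner steps 2 → 8, so m(9) = 8.
  α_2 = 7: Horner steps 2 → 4, so m(7) = 4.
  α_3 = 5: Horner steps 2 → 0, so m(5) = 0.
  α_4 = 2: Horner steps 2 → 7, so m(2) = 7.
Codeword c = [8, 4, 0, 7] ∈ F_13^4.


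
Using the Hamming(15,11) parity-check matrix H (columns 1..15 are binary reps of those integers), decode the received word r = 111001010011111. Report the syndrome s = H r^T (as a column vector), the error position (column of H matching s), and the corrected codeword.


s = (0, 1, 0, 1)^T, error position = 5, corrected codeword c = 111011010011111

Compute s = H r^T mod 2 one row at a time:
  s_1 = 1 + 0 + 0 + 1 + 1 + 1 + 1 + 1 = 6 ≡ 0 (mod 2).
  s_2 = 0 + 0 + 1 + 0 + 1 + 1 + 1 + 1 = 5 ≡ 1 (mod 2).
  s_3 = 1 + 1 + 1 + 0 + 0 + 1 + 1 + 1 = 6 ≡ 0 (mod 2).
  s_4 = 1 + 1 + 0 + 0 + 0 + 1 + 1 + 1 = 5 ≡ 1 (mod 2).
s = (0, 1, 0, 1)^T — this equals column 5 of H (binary 0101), so error is at position 5.
Correct: flip bit 5 of r = 111001010011111 to get c = 111011010011111.


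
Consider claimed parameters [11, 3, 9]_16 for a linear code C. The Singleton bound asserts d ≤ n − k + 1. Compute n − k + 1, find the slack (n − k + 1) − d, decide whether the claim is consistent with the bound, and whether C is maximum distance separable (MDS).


Singleton RHS = n − k + 1 = 9, slack = 0, bound satisfied, MDS.

Singleton bound: d ≤ n − k + 1.
Here n = 11, k = 3, so n − k + 1 = 9.
Given d = 9, check d ≤ 9: YES.
Slack = (n − k + 1) − d = 0.
The code is MDS (slack = 0).
Description: the claimed parameters are [11, 3, 9]_16; such a code would be MDS (meets Singleton bound).


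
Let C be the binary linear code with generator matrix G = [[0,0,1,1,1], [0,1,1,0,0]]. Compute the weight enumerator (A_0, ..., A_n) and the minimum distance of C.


Weight distribution: A_0 = 1, A_2 = 1, A_3 = 2. Minimum distance d = 2.

Enumerate all 2^2 = 4 messages m ∈ F_2^2.
For each, compute codeword c = mG in F_2^5, then tally its weight.
  m = 00 → c = 00000, weight = 0.
  m = 10 → c = 00111, weight = 3.
  m = 01 → c = 01100, weight = 2.
  m = 11 → c = 01011, weight = 3.
Tally weights:
  weight 0: 1 codewords.
  weight 2: 1 codewords.
  weight 3: 2 codewords.
Minimum distance d = smallest w > 0 with A_w > 0 = 2.
Sanity: Σ A_w = 4 = 2^2 = 4 ✓.


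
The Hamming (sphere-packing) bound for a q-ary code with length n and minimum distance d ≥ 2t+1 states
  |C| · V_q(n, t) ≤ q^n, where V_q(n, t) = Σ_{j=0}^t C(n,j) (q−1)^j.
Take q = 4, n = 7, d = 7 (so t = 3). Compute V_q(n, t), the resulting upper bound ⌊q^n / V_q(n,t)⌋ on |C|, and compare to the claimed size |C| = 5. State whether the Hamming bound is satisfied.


V_q(n, t) = 1156, q^n = 16384, Hamming bound = 14, |C| = 5 ≤ bound (satisfied).

Step 1: Compute V_q(n, t) = Σ_{j=0}^3 C(n, j) (q−1)^j.
  j = 0: C(7,0)·(3)^0 = 1·1 = 1.
  j = 1: C(7,1)·(3)^1 = 7·3 = 21.
  j = 2: C(7,2)·(3)^2 = 21·9 = 189.
  j = 3: C(7,3)·(3)^3 = 35·27 = 945.
  V_q(n, t) = 1 + 21 + 189 + 945 = 1156.
Step 2: q^n = 4^7 = 16384.
Step 3: Hamming bound ⌊q^n / V_q(n,t)⌋ = ⌊16384/1156⌋ = 14.
Step 4: Compare |C| = 5 to 14: satisfied.
The claimed |C| lies below the Hamming bound.


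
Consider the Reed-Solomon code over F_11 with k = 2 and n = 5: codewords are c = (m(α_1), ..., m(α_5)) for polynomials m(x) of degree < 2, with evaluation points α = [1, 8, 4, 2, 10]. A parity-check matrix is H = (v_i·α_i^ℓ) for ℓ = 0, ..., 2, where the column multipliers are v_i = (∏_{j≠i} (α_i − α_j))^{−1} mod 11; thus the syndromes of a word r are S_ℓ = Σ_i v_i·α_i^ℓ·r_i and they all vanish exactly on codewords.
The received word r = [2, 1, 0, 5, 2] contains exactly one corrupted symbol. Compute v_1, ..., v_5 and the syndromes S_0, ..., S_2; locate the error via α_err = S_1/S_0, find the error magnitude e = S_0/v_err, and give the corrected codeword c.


S = (1, 10, 1), error at position 5, error magnitude e = 6, c = [2, 1, 0, 5, 7].

Step 1: column multipliers v_i = (∏_{j≠i}(α_i − α_j))^{−1} mod 11.
  i = 1 (α = 1): (1−8)(1−4)(1−2)(1−10) = (−7)·(−3)·(−1)·(−9) = 189 ≡ 2, so v_1 = 2^{−1} = 6 (mod 11).
  i = 2 (α = 8): (8−1)(8−4)(8−2)(8−10) = 7·4·6·(−2) = −336 ≡ 5, so v_2 = 5^{−1} = 9 (mod 11).
  i = 3 (α = 4): (4−1)(4−8)(4−2)(4−10) = 3·(−4)·2·(−6) = 144 ≡ 1, so v_3 = 1^{−1} = 1 (mod 11).
  i = 4 (α = 2): (2−1)(2−8)(2−4)(2−10) = 1·(−6)·(−2)·(−8) = −96 ≡ 3, so v_4 = 3^{−1} = 4 (mod 11).
  i = 5 (α = 10): (10−1)(10−8)(10−4)(10−2) = 9·2·6·8 = 864 ≡ 6, so v_5 = 6^{−1} = 2 (mod 11).
  v = [6, 9, 1, 4, 2].
Step 2: syndromes of r = [2, 1, 0, 5, 2] (all sums mod 11).
  S_0 = Σ v_i r_i = 6·2 + 9·1 + 1·0 + 4·5 + 2·2 = 45 ≡ 1.
  S_1 = Σ v_i α_i r_i = 6·1·2 + 9·8·1 + 1·4·0 + 4·2·5 + 2·10·2 = 164 ≡ 10.
  α_i^2 mod 11 = [1, 9, 5, 4, 1].
  S_2 = Σ v_i α_i^2 r_i = 6·1·2 + 9·9·1 + 1·5·0 + 4·4·5 + 2·1·2 = 177 ≡ 1.
  S = (1, 10, 1) ≠ 0, so r is not a codeword (an error is present).
Step 3: locate the error. For a single error e at position i, S_ℓ = v_i·e·α_i^ℓ, so α_err = S_1/S_0.
  S_0^{−1} = 1^{−1} = 1 (mod 11), so α_err = 10·1 = 10 ≡ 10 = α_5. Error position i = 5.
  Consistency check: S_2/S_1 = 1·10 = 10 ≡ 10 = α_err ✓ (single-error assumption holds).
Step 4: error magnitude e = S_0/v_5 = S_0·∏_{j≠5}(α_5 − α_j) = 1·6 = 6 ≡ 6 (mod 11).
Step 5: correct position 5: c_5 = r_5 − e = 2 − 6 ≡ 7 (mod 11). Hence c = [2, 1, 0, 5, 7].
  Check: interpolating c through the α_i gives m(x) = 10 + 3·x (degree < 2) with m(α_i) = c_i for every i, so c is indeed a codeword.


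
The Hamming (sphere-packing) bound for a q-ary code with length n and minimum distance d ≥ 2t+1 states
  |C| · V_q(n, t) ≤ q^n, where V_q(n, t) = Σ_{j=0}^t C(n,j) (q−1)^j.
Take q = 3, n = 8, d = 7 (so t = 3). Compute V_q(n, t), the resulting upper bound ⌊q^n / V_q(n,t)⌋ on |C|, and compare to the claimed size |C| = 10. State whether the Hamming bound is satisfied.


V_q(n, t) = 577, q^n = 6561, Hamming bound = 11, |C| = 10 ≤ bound (satisfied).

Step 1: Compute V_q(n, t) = Σ_{j=0}^3 C(n, j) (q−1)^j.
  j = 0: C(8,0)·(2)^0 = 1·1 = 1.
  j = 1: C(8,1)·(2)^1 = 8·2 = 16.
  j = 2: C(8,2)·(2)^2 = 28·4 = 112.
  j = 3: C(8,3)·(2)^3 = 56·8 = 448.
  V_q(n, t) = 1 + 16 + 112 + 448 = 577.
Step 2: q^n = 3^8 = 6561.
Step 3: Hamming bound ⌊q^n / V_q(n,t)⌋ = ⌊6561/577⌋ = 11.
Step 4: Compare |C| = 10 to 11: satisfied.
The claimed |C| lies below the Hamming bound.


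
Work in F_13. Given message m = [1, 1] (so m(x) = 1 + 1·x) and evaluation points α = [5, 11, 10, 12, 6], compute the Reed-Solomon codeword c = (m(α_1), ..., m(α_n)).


c = [6, 12, 11, 0, 7]

Message polynomial: m(x) = 1 + 1·x (mod 13).
For each evaluation point α_i, compute m(α_i) mod 13:
  α_1 = 5: Horner steps 1 → 6, so m(5) = 6.
  α_2 = 11: Horner steps 1 → 12, so m(11) = 12.
  α_3 = 10: Horner steps 1 → 11, so m(10) = 11.
  α_4 = 12: Horner steps 1 → 0, so m(12) = 0.
  α_5 = 6: Horner steps 1 → 7, so m(6) = 7.
Codeword c = [6, 12, 11, 0, 7] ∈ F_13^5.


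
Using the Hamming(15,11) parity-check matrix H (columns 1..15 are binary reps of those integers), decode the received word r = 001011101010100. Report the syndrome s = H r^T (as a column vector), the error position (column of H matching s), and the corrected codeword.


s = (1, 0, 0, 0)^T, error position = 8, corrected codeword c = 001011111010100

Compute s = H r^T mod 2 one row at a time:
  s_1 = 0 + 1 + 0 + 1 + 0 + 1 + 0 + 0 = 3 ≡ 1 (mod 2).
  s_2 = 0 + 1 + 1 + 1 + 0 + 1 + 0 + 0 = 4 ≡ 0 (mod 2).
  s_3 = 0 + 1 + 1 + 1 + 0 + 1 + 0 + 0 = 4 ≡ 0 (mod 2).
  s_4 = 0 + 1 + 1 + 1 + 1 + 1 + 1 + 0 = 6 ≡ 0 (mod 2).
s = (1, 0, 0, 0)^T — this equals column 8 of H (binary 1000), so error is at position 8.
Correct: flip bit 8 of r = 001011101010100 to get c = 001011111010100.


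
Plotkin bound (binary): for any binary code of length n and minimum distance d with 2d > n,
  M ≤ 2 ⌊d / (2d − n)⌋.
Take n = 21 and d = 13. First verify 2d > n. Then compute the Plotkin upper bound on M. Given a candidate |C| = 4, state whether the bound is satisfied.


Plotkin bound M ≤ 4; given |C| = 4 ≤ bound (satisfied).

Check applicability: 2d = 26, n = 21.
2d − n = 5 > 0, so Plotkin applies.
Compute d/(2d−n) = 13/5 ≈ 2.6000.
⌊d/(2d−n)⌋ = 2.
Plotkin bound: M ≤ 2·2 = 4.
Given |C| = 4, check: satisfied.
This |C| is at the Plotkin bound.


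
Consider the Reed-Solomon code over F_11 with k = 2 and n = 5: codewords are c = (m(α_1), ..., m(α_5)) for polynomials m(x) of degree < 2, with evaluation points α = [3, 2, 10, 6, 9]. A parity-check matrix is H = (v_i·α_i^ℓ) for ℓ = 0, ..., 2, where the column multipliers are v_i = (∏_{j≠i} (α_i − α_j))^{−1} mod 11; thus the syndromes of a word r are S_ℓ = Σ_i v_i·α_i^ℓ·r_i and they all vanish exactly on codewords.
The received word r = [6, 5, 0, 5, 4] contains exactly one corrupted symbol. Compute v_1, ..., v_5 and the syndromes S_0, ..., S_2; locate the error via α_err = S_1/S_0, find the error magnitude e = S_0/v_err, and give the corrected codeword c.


S = (7, 3, 6), error at position 2, error magnitude e = 6, c = [6, 10, 0, 5, 4].

Step 1: column multipliers v_i = (∏_{j≠i}(α_i − α_j))^{−1} mod 11.
  i = 1 (α = 3): (3−2)(3−10)(3−6)(3−9) = 1·(−7)·(−3)·(−6) = −126 ≡ 6, so v_1 = 6^{−1} = 2 (mod 11).
  i = 2 (α = 2): (2−3)(2−10)(2−6)(2−9) = (−1)·(−8)·(−4)·(−7) = 224 ≡ 4, so v_2 = 4^{−1} = 3 (mod 11).
  i = 3 (α = 10): (10−3)(10−2)(10−6)(10−9) = 7·8·4·1 = 224 ≡ 4, so v_3 = 4^{−1} = 3 (mod 11).
  i = 4 (α = 6): (6−3)(6−2)(6−10)(6−9) = 3·4·(−4)·(−3) = 144 ≡ 1, so v_4 = 1^{−1} = 1 (mod 11).
  i = 5 (α = 9): (9−3)(9−2)(9−10)(9−6) = 6·7·(−1)·3 = −126 ≡ 6, so v_5 = 6^{−1} = 2 (mod 11).
  v = [2, 3, 3, 1, 2].
Step 2: syndromes of r = [6, 5, 0, 5, 4] (all sums mod 11).
  S_0 = Σ v_i r_i = 2·6 + 3·5 + 3·0 + 1·5 + 2·4 = 40 ≡ 7.
  S_1 = Σ v_i α_i r_i = 2·3·6 + 3·2·5 + 3·10·0 + 1·6·5 + 2·9·4 = 168 ≡ 3.
  α_i^2 mod 11 = [9, 4, 1, 3, 4].
  S_2 = Σ v_i α_i^2 r_i = 2·9·6 + 3·4·5 + 3·1·0 + 1·3·5 + 2·4·4 = 215 ≡ 6.
  S = (7, 3, 6) ≠ 0, so r is not a codeword (an error is present).
Step 3: locate the error. For a single error e at position i, S_ℓ = v_i·e·α_i^ℓ, so α_err = S_1/S_0.
  S_0^{−1} = 7^{−1} = 8 (mod 11), so α_err = 3·8 = 24 ≡ 2 = α_2. Error position i = 2.
  Consistency check: S_2/S_1 = 6·4 = 24 ≡ 2 = α_err ✓ (single-error assumption holds).
Step 4: error magnitude e = S_0/v_2 = S_0·∏_{j≠2}(α_2 − α_j) = 7·4 = 28 ≡ 6 (mod 11).
Step 5: correct position 2: c_2 = r_2 − e = 5 − 6 ≡ 10 (mod 11). Hence c = [6, 10, 0, 5, 4].
  Check: interpolating c through the α_i gives m(x) = 7 + 7·x (degree < 2) with m(α_i) = c_i for every i, so c is indeed a codeword.


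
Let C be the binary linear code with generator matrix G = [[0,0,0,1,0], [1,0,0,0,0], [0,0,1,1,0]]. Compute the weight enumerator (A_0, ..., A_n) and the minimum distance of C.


Weight distribution: A_0 = 1, A_1 = 3, A_2 = 3, A_3 = 1. Minimum distance d = 1.

Enumerate all 2^3 = 8 messages m ∈ F_2^3.
For each, compute codeword c = mG in F_2^5, then tally its weight.
  m = 000 → c = 00000, weight = 0.
  m = 100 → c = 00010, weight = 1.
  m = 010 → c = 10000, weight = 1.
  m = 110 → c = 10010, weight = 2.
  m = 001 → c = 00110, weight = 2.
  m = 101 → c = 00100, weight = 1.
  m = 011 → c = 10110, weight = 3.
  m = 111 → c = 10100, weight = 2.
Tally weights:
  weight 0: 1 codewords.
  weight 1: 3 codewords.
  weight 2: 3 codewords.
  weight 3: 1 codewords.
Minimum distance d = smallest w > 0 with A_w > 0 = 1.
Sanity: Σ A_w = 8 = 2^3 = 8 ✓.


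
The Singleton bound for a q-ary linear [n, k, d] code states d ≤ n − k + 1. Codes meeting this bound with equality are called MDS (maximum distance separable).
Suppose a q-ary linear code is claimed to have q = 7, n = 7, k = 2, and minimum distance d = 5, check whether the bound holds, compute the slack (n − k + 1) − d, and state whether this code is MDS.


Singleton RHS = n − k + 1 = 6, slack = 1, bound satisfied, not MDS.

Singleton bound: d ≤ n − k + 1.
Here n = 7, k = 2, so n − k + 1 = 6.
Given d = 5, check d ≤ 6: YES.
Slack = (n − k + 1) − d = 1.
The code is NOT MDS (slack = 1 > 0).
Description: the claimed parameters are [7, 2, 5]_7; such a code would be non-MDS.


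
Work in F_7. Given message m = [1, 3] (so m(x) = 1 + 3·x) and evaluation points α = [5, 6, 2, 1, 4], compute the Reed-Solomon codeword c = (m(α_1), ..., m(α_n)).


c = [2, 5, 0, 4, 6]

Message polynomial: m(x) = 1 + 3·x (mod 7).
For each evaluation point α_i, compute m(α_i) mod 7:
  α_1 = 5: Horner steps 3 → 2, so m(5) = 2.
  α_2 = 6: Horner steps 3 → 5, so m(6) = 5.
  α_3 = 2: Horner steps 3 → 0, so m(2) = 0.
  α_4 = 1: Horner steps 3 → 4, so m(1) = 4.
  α_5 = 4: Horner steps 3 → 6, so m(4) = 6.
Codeword c = [2, 5, 0, 4, 6] ∈ F_7^5.


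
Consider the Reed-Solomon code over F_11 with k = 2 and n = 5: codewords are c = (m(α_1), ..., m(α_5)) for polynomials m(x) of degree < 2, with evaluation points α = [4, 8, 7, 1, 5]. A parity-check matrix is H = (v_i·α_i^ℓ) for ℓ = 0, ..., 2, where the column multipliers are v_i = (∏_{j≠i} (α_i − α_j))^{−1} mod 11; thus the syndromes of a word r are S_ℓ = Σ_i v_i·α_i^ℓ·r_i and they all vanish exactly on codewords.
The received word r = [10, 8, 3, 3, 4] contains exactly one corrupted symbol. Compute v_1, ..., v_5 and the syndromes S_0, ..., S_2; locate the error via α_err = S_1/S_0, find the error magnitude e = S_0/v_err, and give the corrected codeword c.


S = (7, 7, 7), error at position 4, error magnitude e = 8, c = [10, 8, 3, 6, 4].

Step 1: column multipliers v_i = (∏_{j≠i}(α_i − α_j))^{−1} mod 11.
  i = 1 (α = 4): (4−8)(4−7)(4−1)(4−5) = (−4)·(−3)·3·(−1) = −36 ≡ 8, so v_1 = 8^{−1} = 7 (mod 11).
  i = 2 (α = 8): (8−4)(8−7)(8−1)(8−5) = 4·1·7·3 = 84 ≡ 7, so v_2 = 7^{−1} = 8 (mod 11).
  i = 3 (α = 7): (7−4)(7−8)(7−1)(7−5) = 3·(−1)·6·2 = −36 ≡ 8, so v_3 = 8^{−1} = 7 (mod 11).
  i = 4 (α = 1): (1−4)(1−8)(1−7)(1−5) = (−3)·(−7)·(−6)·(−4) = 504 ≡ 9, so v_4 = 9^{−1} = 5 (mod 11).
  i = 5 (α = 5): (5−4)(5−8)(5−7)(5−1) = 1·(−3)·(−2)·4 = 24 ≡ 2, so v_5 = 2^{−1} = 6 (mod 11).
  v = [7, 8, 7, 5, 6].
Step 2: syndromes of r = [10, 8, 3, 3, 4] (all sums mod 11).
  S_0 = Σ v_i r_i = 7·10 + 8·8 + 7·3 + 5·3 + 6·4 = 194 ≡ 7.
  S_1 = Σ v_i α_i r_i = 7·4·10 + 8·8·8 + 7·7·3 + 5·1·3 + 6·5·4 = 1074 ≡ 7.
  α_i^2 mod 11 = [5, 9, 5, 1, 3].
  S_2 = Σ v_i α_i^2 r_i = 7·5·10 + 8·9·8 + 7·5·3 + 5·1·3 + 6·3·4 = 1118 ≡ 7.
  S = (7, 7, 7) ≠ 0, so r is not a codeword (an error is present).
Step 3: locate the error. For a single error e at position i, S_ℓ = v_i·e·α_i^ℓ, so α_err = S_1/S_0.
  S_0^{−1} = 7^{−1} = 8 (mod 11), so α_err = 7·8 = 56 ≡ 1 = α_4. Error position i = 4.
  Consistency check: S_2/S_1 = 7·8 = 56 ≡ 1 = α_err ✓ (single-error assumption holds).
Step 4: error magnitude e = S_0/v_4 = S_0·∏_{j≠4}(α_4 − α_j) = 7·9 = 63 ≡ 8 (mod 11).
Step 5: correct position 4: c_4 = r_4 − e = 3 − 8 ≡ 6 (mod 11). Hence c = [10, 8, 3, 6, 4].
  Check: interpolating c through the α_i gives m(x) = 1 + 5·x (degree < 2) with m(α_i) = c_i for every i, so c is indeed a codeword.


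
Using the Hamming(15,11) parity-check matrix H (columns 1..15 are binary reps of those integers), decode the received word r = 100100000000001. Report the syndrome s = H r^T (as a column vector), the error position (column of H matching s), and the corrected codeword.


s = (1, 0, 1, 0)^T, error position = 10, corrected codeword c = 100100000100001

Compute s = H r^T mod 2 one row at a time:
  s_1 = 0 + 0 + 0 + 0 + 0 + 0 + 0 + 1 = 1 ≡ 1 (mod 2).
  s_2 = 1 + 0 + 0 + 0 + 0 + 0 + 0 + 1 = 2 ≡ 0 (mod 2).
  s_3 = 0 + 0 + 0 + 0 + 0 + 0 + 0 + 1 = 1 ≡ 1 (mod 2).
  s_4 = 1 + 0 + 0 + 0 + 0 + 0 + 0 + 1 = 2 ≡ 0 (mod 2).
s = (1, 0, 1, 0)^T — this equals column 10 of H (binary 1010), so error is at position 10.
Correct: flip bit 10 of r = 100100000000001 to get c = 100100000100001.


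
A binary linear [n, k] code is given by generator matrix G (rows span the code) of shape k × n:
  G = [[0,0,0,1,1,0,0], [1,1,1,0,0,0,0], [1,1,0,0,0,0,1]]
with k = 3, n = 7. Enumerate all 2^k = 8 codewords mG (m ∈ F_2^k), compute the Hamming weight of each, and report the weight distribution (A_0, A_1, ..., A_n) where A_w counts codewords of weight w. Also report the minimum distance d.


Weight distribution: A_0 = 1, A_2 = 2, A_3 = 2, A_4 = 1, A_5 = 2. Minimum distance d = 2.

Enumerate all 2^3 = 8 messages m ∈ F_2^3.
For each, compute codeword c = mG in F_2^7, then tally its weight.
  m = 000 → c = 0000000, weight = 0.
  m = 100 → c = 0001100, weight = 2.
  m = 010 → c = 1110000, weight = 3.
  m = 110 → c = 1111100, weight = 5.
  m = 001 → c = 1100001, weight = 3.
  m = 101 → c = 1101101, weight = 5.
  m = 011 → c = 0010001, weight = 2.
  m = 111 → c = 0011101, weight = 4.
Tally weights:
  weight 0: 1 codewords.
  weight 2: 2 codewords.
  weight 3: 2 codewords.
  weight 4: 1 codewords.
  weight 5: 2 codewords.
Minimum distance d = smallest w > 0 with A_w > 0 = 2.
Sanity: Σ A_w = 8 = 2^3 = 8 ✓.


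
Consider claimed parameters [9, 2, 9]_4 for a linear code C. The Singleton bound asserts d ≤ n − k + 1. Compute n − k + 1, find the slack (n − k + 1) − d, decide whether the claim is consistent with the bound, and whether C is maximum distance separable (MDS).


Singleton RHS = n − k + 1 = 8, slack = -1, bound violated (no such code; not MDS).

Singleton bound: d ≤ n − k + 1.
Here n = 9, k = 2, so n − k + 1 = 8.
Given d = 9, check d ≤ 8: NO.
Slack = (n − k + 1) − d = -1.
The slack is negative: d = 9 exceeds n − k + 1 = 8 by 1, so the Singleton bound is violated and no linear [9, 2, 9]_4 code can exist. In particular it is not MDS (MDS requires d = n − k + 1 exactly).
Description: the claimed parameters are [9, 2, 9]_4; such a code would be impossible (violates the Singleton bound).


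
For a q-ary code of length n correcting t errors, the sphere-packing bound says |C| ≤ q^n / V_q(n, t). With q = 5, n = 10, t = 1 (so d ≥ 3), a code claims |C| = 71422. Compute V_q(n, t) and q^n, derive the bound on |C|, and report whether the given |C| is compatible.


V_q(n, t) = 41, q^n = 9765625, Hamming bound = 238185, |C| = 71422 ≤ bound (satisfied).

Step 1: Compute V_q(n, t) = Σ_{j=0}^1 C(n, j) (q−1)^j.
  j = 0: C(10,0)·(4)^0 = 1·1 = 1.
  j = 1: C(10,1)·(4)^1 = 10·4 = 40.
  V_q(n, t) = 1 + 40 = 41.
Step 2: q^n = 5^10 = 9765625.
Step 3: Hamming bound ⌊q^n / V_q(n,t)⌋ = ⌊9765625/41⌋ = 238185.
Step 4: Compare |C| = 71422 to 238185: satisfied.
The claimed |C| lies below the Hamming bound.


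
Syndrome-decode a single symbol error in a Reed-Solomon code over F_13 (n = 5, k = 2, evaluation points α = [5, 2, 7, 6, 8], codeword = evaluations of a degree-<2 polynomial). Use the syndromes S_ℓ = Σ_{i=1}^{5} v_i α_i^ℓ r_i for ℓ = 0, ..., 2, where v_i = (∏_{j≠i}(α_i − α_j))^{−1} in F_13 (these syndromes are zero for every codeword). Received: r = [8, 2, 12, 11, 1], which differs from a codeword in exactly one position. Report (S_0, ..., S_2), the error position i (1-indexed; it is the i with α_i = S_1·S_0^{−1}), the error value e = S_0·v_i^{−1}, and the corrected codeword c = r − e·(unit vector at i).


S = (5, 4, 11), error at position 4, error magnitude e = 1, c = [8, 2, 12, 10, 1].

Step 1: column multipliers v_i = (∏_{j≠i}(α_i − α_j))^{−1} mod 13.
  i = 1 (α = 5): (5−2)(5−7)(5−6)(5−8) = 3·(−2)·(−1)·(−3) = −18 ≡ 8, so v_1 = 8^{−1} = 5 (mod 13).
  i = 2 (α = 2): (2−5)(2−7)(2−6)(2−8) = (−3)·(−5)·(−4)·(−6) = 360 ≡ 9, so v_2 = 9^{−1} = 3 (mod 13).
  i = 3 (α = 7): (7−5)(7−2)(7−6)(7−8) = 2·5·1·(−1) = −10 ≡ 3, so v_3 = 3^{−1} = 9 (mod 13).
  i = 4 (α = 6): (6−5)(6−2)(6−7)(6−8) = 1·4·(−1)·(−2) = 8 ≡ 8, so v_4 = 8^{−1} = 5 (mod 13).
  i = 5 (α = 8): (8−5)(8−2)(8−7)(8−6) = 3·6·1·2 = 36 ≡ 10, so v_5 = 10^{−1} = 4 (mod 13).
  v = [5, 3, 9, 5, 4].
Step 2: syndromes of r = [8, 2, 12, 11, 1] (all sums mod 13).
  S_0 = Σ v_i r_i = 5·8 + 3·2 + 9·12 + 5·11 + 4·1 = 213 ≡ 5.
  S_1 = Σ v_i α_i r_i = 5·5·8 + 3·2·2 + 9·7·12 + 5·6·11 + 4·8·1 = 1330 ≡ 4.
  α_i^2 mod 13 = [12, 4, 10, 10, 12].
  S_2 = Σ v_i α_i^2 r_i = 5·12·8 + 3·4·2 + 9·10·12 + 5·10·11 + 4·12·1 = 2182 ≡ 11.
  S = (5, 4, 11) ≠ 0, so r is not a codeword (an error is present).
Step 3: locate the error. For a single error e at position i, S_ℓ = v_i·e·α_i^ℓ, so α_err = S_1/S_0.
  S_0^{−1} = 5^{−1} = 8 (mod 13), so α_err = 4·8 = 32 ≡ 6 = α_4. Error position i = 4.
  Consistency check: S_2/S_1 = 11·10 = 110 ≡ 6 = α_err ✓ (single-error assumption holds).
Step 4: error magnitude e = S_0/v_4 = S_0·∏_{j≠4}(α_4 − α_j) = 5·8 = 40 ≡ 1 (mod 13).
Step 5: correct position 4: c_4 = r_4 − e = 11 − 1 ≡ 10 (mod 13). Hence c = [8, 2, 12, 10, 1].
  Check: interpolating c through the α_i gives m(x) = 11 + 2·x (degree < 2) with m(α_i) = c_i for every i, so c is indeed a codeword.


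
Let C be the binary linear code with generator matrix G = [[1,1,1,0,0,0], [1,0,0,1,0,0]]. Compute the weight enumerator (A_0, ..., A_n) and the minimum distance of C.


Weight distribution: A_0 = 1, A_2 = 1, A_3 = 2. Minimum distance d = 2.

Enumerate all 2^2 = 4 messages m ∈ F_2^2.
For each, compute codeword c = mG in F_2^6, then tally its weight.
  m = 00 → c = 000000, weight = 0.
  m = 10 → c = 111000, weight = 3.
  m = 01 → c = 100100, weight = 2.
  m = 11 → c = 011100, weight = 3.
Tally weights:
  weight 0: 1 codewords.
  weight 2: 1 codewords.
  weight 3: 2 codewords.
Minimum distance d = smallest w > 0 with A_w > 0 = 2.
Sanity: Σ A_w = 4 = 2^2 = 4 ✓.


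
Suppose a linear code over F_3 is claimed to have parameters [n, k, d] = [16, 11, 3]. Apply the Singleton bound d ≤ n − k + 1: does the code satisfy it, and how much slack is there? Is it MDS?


Singleton RHS = n − k + 1 = 6, slack = 3, bound satisfied, not MDS.

Singleton bound: d ≤ n − k + 1.
Here n = 16, k = 11, so n − k + 1 = 6.
Given d = 3, check d ≤ 6: YES.
Slack = (n − k + 1) − d = 3.
The code is NOT MDS (slack = 3 > 0).
Description: the claimed parameters are [16, 11, 3]_3; such a code would be non-MDS.


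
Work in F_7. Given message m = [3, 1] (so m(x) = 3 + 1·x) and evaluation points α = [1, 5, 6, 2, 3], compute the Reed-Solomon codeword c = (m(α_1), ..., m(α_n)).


c = [4, 1, 2, 5, 6]

Message polynomial: m(x) = 3 + 1·x (mod 7).
For each evaluation point α_i, compute m(α_i) mod 7:
  α_1 = 1: Horner steps 1 → 4, so m(1) = 4.
  α_2 = 5: Horner steps 1 → 1, so m(5) = 1.
  α_3 = 6: Horner steps 1 → 2, so m(6) = 2.
  α_4 = 2: Horner steps 1 → 5, so m(2) = 5.
  α_5 = 3: Horner steps 1 → 6, so m(3) = 6.
Codeword c = [4, 1, 2, 5, 6] ∈ F_7^5.


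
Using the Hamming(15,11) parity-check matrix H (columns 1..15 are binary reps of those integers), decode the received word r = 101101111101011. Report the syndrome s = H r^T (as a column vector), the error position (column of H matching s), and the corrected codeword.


s = (0, 0, 0, 1)^T, error position = 1, corrected codeword c = 001101111101011

Compute s = H r^T mod 2 one row at a time:
  s_1 = 1 + 1 + 1 + 0 + 1 + 0 + 1 + 1 = 6 ≡ 0 (mod 2).
  s_2 = 1 + 0 + 1 + 1 + 1 + 0 + 1 + 1 = 6 ≡ 0 (mod 2).
  s_3 = 0 + 1 + 1 + 1 + 1 + 0 + 1 + 1 = 6 ≡ 0 (mod 2).
  s_4 = 1 + 1 + 0 + 1 + 1 + 0 + 0 + 1 = 5 ≡ 1 (mod 2).
s = (0, 0, 0, 1)^T — this equals column 1 of H (binary 0001), so error is at position 1.
Correct: flip bit 1 of r = 101101111101011 to get c = 001101111101011.
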